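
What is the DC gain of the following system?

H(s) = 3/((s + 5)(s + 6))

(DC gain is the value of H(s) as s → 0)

DC gain = H(0) = 3/(5 × 6) = 3/30 = 0.1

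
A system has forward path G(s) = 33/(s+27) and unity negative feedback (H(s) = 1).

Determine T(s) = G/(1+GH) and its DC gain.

T(s) = G/(1+GH) = [33/(s+27)] / [1 + 33/(s+27)] = 33/(s+27+33) = 33/(s+60). DC gain = 33/60 = 0.55.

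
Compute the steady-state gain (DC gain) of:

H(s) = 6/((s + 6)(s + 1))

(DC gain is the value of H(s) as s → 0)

DC gain = H(0) = 6/(6 × 1) = 6/6 = 1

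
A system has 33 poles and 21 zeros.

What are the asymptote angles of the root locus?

n - m = 33 - 21 = 12. Angles: θk = (2k + 1)·180°/12 = 15°, 45°, 75°, 105°, 135°, 165°, 195°, 225°, 255°, 285°, 315°, 345°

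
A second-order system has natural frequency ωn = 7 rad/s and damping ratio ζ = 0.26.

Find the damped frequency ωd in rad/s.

ωd = ωn√(1 - ζ²) = 7√(1 - 0.26²) = 6.76 rad/s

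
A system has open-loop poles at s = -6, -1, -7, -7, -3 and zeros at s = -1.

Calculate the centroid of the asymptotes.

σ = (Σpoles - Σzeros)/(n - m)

σ = (Σpoles - Σzeros)/(n - m) = (-24 - (-1))/(5 - 1) = -23/4 = -5.75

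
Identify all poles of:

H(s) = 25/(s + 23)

Pole is where denominator = 0: s + 23 = 0, so s = -23.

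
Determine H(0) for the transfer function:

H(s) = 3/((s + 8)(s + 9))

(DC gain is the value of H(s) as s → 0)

DC gain = H(0) = 3/(8 × 9) = 3/72 = 0.0417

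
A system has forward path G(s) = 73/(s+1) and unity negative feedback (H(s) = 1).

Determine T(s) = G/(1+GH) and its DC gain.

T(s) = G/(1+GH) = [73/(s+1)] / [1 + 73/(s+1)] = 73/(s+1+73) = 73/(s+74). DC gain = 73/74 = 0.9865.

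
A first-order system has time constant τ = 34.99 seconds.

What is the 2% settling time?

For first-order system, 2% settling time ≈ 4τ = 4 × 34.99 = 139.96 s.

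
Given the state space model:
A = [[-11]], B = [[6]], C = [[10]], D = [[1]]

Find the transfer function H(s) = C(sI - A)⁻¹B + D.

(sI - A)⁻¹ = 1/(s + 11). H(s) = 10×6/(s + 11) + 1 = (s + 71)/(s + 11).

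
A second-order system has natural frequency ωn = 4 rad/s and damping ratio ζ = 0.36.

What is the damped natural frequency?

ωd = ωn√(1 - ζ²) = 4√(1 - 0.36²) = 3.73 rad/s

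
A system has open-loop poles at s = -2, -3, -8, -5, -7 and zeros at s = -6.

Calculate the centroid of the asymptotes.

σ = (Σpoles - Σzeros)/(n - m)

σ = (Σpoles - Σzeros)/(n - m) = (-25 - (-6))/(5 - 1) = -19/4 = -4.75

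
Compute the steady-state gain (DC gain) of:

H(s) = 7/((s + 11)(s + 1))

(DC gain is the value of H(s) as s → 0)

DC gain = H(0) = 7/(11 × 1) = 7/11 = 0.6364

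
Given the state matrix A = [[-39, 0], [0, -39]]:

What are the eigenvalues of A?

For diagonal matrix, eigenvalues are diagonal entries: λ₁ = -39, λ₂ = -39.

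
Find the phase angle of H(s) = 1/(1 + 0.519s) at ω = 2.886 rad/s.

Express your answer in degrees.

Phase = -arctan(ωτ) = -arctan(2.886 × 0.519) = -56.3°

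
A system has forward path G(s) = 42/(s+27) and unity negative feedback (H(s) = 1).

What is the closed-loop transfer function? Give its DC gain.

T(s) = G/(1+GH) = [42/(s+27)] / [1 + 42/(s+27)] = 42/(s+27+42) = 42/(s+69). DC gain = 42/69 = 0.6087.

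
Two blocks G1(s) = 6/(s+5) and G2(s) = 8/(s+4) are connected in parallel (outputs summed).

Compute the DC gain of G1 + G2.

Parallel: G_eq = G1 + G2. DC gain = G1(0) + G2(0) = 6/5 + 8/4 = 1.2 + 2 = 3.2.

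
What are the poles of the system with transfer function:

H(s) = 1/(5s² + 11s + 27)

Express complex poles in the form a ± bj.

Discriminant = 11² - 4×5×27 = 121 - 540 = -419 < 0, so the poles are a complex conjugate pair s = (-11 ± j√419)/(2×5). Real part = -11/(2×5) = -11/10 = -1.1; imaginary part = ±√419/(2×5) ≈ 2.0469. Poles: s = -1.1 ± 2.0469j.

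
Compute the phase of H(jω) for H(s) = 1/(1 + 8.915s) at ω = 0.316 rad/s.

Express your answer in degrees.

Phase = -arctan(ωτ) = -arctan(0.316 × 8.915) = -70.5°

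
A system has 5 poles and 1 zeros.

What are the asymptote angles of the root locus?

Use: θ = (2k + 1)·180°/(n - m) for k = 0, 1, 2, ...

n - m = 5 - 1 = 4. Angles: θk = (2k + 1)·180°/4 = 45°, 135°, 225°, 315°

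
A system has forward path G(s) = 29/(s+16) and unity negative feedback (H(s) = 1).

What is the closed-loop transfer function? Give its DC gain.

T(s) = G/(1+GH) = [29/(s+16)] / [1 + 29/(s+16)] = 29/(s+16+29) = 29/(s+45). DC gain = 29/45 = 0.6444.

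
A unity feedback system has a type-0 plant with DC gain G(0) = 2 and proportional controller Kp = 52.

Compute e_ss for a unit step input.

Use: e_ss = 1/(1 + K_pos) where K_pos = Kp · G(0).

K_pos = Kp · G(0) = 52 × 2 = 104. e_ss = 1/(1 + 104) = 0.0095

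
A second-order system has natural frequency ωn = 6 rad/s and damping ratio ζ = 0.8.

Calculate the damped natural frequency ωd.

ωd = ωn√(1 - ζ²) = 6√(1 - 0.8²) = 3.6 rad/s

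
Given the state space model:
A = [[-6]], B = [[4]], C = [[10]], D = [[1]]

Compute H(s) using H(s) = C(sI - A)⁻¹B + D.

(sI - A)⁻¹ = 1/(s + 6). H(s) = 10×4/(s + 6) + 1 = (s + 46)/(s + 6).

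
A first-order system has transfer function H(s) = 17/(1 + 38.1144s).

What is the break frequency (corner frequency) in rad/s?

Corner frequency = 1/τ = 1/38.1144 = 0.026 rad/s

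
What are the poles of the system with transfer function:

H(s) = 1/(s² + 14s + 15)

Discriminant = 14² - 4×1×15 = 196 - 60 = 136 > 0, so two distinct real poles. Using quadratic formula: s = (-14 ± √136)/(2×1) = (-14 ± √136)/2, with √136 ≈ 11.6619. s₁ ≈ -1.1690, s₂ ≈ -12.8310. Poles: s₁ = -1.1690, s₂ = -12.8310.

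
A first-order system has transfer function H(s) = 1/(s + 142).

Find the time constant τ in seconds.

For H(s) = 1/(s + 1/τ), the pole is at -1/τ = -142, so τ = 1/142 = 0.0070 s.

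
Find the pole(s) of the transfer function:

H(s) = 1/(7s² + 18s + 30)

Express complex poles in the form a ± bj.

Discriminant = 18² - 4×7×30 = 324 - 840 = -516 < 0, so the poles are a complex conjugate pair s = (-18 ± j√516)/(2×7). Real part = -18/(2×7) = -18/14 ≈ -1.2857; imaginary part = ±√516/(2×7) ≈ 1.6225. Poles: s = -1.2857 ± 1.6225j.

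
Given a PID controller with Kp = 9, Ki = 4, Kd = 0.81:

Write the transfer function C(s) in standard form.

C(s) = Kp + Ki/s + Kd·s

Substituting values: C(s) = 9 + 4/s + 0.81s = (0.81s² + 9s + 4)/s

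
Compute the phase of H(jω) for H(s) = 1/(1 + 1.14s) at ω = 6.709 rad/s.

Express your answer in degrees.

Phase = -arctan(ωτ) = -arctan(6.709 × 1.14) = -82.6°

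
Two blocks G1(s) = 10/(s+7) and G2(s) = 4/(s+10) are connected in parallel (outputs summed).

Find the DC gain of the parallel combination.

Parallel: G_eq = G1 + G2. DC gain = G1(0) + G2(0) = 10/7 + 4/10 = 1.4286 + 0.4 = 1.8286.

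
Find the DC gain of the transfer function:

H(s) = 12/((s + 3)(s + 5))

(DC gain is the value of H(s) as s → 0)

DC gain = H(0) = 12/(3 × 5) = 12/15 = 0.8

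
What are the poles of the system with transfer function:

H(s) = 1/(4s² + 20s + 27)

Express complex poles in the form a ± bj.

Discriminant = 20² - 4×4×27 = 400 - 432 = -32 < 0, so the poles are a complex conjugate pair s = (-20 ± j√32)/(2×4). Real part = -20/(2×4) = -20/8 = -2.5; imaginary part = ±√32/(2×4) ≈ 0.7071. Poles: s = -2.5 ± 0.7071j.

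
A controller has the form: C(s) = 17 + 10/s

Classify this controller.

This is a Proportional-Integral (PI) controller.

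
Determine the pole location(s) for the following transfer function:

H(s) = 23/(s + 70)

Pole is where denominator = 0: s + 70 = 0, so s = -70.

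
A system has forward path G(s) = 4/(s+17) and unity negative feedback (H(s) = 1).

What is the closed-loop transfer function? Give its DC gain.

T(s) = G/(1+GH) = [4/(s+17)] / [1 + 4/(s+17)] = 4/(s+17+4) = 4/(s+21). DC gain = 4/21 = 0.1905.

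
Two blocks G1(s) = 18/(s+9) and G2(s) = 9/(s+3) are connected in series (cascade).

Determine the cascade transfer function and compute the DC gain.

Series: multiply transfer functions. G_eq = 18/(s+9) × 9/(s+3) = 162/((s+9)(s+3)). DC gain = 162/(9×3) = 6.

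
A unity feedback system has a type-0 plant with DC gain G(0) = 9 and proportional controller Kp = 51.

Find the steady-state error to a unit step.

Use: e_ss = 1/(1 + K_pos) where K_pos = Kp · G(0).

K_pos = Kp · G(0) = 51 × 9 = 459. e_ss = 1/(1 + 459) = 0.0022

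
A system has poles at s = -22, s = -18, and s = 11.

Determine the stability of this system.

Pole(s) at s = 11 are not in the left half-plane. System is unstable.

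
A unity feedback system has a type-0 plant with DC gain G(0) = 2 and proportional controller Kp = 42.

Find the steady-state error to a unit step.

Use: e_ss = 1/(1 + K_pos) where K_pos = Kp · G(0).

K_pos = Kp · G(0) = 42 × 2 = 84. e_ss = 1/(1 + 84) = 0.0118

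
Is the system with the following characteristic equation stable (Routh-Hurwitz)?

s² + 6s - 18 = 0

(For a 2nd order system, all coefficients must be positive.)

Coefficients: 1, 6, -18. c=-18 not positive, so system is unstable.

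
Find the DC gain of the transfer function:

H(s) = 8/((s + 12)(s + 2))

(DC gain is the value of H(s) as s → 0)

DC gain = H(0) = 8/(12 × 2) = 8/24 = 0.3333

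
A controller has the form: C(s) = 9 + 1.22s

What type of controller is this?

This is a Proportional-Derivative (PD) controller.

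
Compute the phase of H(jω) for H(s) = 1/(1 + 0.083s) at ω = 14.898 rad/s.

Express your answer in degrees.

Phase = -arctan(ωτ) = -arctan(14.898 × 0.083) = -51.0°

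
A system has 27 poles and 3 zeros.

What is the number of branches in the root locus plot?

Root locus has n branches where n = number of poles = 27.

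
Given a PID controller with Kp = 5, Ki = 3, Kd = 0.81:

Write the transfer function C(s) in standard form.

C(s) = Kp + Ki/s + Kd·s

Substituting values: C(s) = 5 + 3/s + 0.81s = (0.81s² + 5s + 3)/s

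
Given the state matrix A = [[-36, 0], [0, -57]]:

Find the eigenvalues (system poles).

For diagonal matrix, eigenvalues are diagonal entries: λ₁ = -36, λ₂ = -57.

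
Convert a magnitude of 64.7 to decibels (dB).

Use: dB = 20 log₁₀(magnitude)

dB = 20 log₁₀(64.7) = 36.2 dB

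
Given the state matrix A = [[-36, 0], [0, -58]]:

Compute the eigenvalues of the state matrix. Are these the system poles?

For diagonal matrix, eigenvalues are diagonal entries: λ₁ = -36, λ₂ = -58. Eigenvalues of A = system poles.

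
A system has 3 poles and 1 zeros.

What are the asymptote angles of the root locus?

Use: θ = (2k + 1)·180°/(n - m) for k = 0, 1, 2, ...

n - m = 3 - 1 = 2. Angles: θk = (2k + 1)·180°/2 = 90°, 270°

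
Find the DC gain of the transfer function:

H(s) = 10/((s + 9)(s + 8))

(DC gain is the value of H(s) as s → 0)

DC gain = H(0) = 10/(9 × 8) = 10/72 = 0.1389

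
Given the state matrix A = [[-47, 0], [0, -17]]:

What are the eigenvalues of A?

For diagonal matrix, eigenvalues are diagonal entries: λ₁ = -47, λ₂ = -17.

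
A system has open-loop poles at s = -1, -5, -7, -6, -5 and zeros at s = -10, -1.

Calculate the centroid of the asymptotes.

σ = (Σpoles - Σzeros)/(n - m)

σ = (Σpoles - Σzeros)/(n - m) = (-24 - (-11))/(5 - 2) = -13/3 = -4.33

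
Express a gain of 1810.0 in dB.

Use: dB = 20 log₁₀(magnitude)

dB = 20 log₁₀(1810.0) = 65.2 dB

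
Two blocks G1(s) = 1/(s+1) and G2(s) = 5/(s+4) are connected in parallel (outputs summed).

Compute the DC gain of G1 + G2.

Parallel: G_eq = G1 + G2. DC gain = G1(0) + G2(0) = 1/1 + 5/4 = 1 + 1.25 = 2.25.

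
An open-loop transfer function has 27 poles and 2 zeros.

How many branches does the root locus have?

Root locus has n branches where n = number of poles = 27.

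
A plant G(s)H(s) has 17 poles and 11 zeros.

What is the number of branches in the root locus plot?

Root locus has n branches where n = number of poles = 17.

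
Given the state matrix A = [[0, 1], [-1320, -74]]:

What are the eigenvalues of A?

det(A - λI) = λ² - (-74)λ + 1320 = (λ - (-30))(λ - (-44)). Eigenvalues: -30, -44.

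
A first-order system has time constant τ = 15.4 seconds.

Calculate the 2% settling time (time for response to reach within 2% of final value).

For first-order system, 2% settling time ≈ 4τ = 4 × 15.4 = 61.6 s.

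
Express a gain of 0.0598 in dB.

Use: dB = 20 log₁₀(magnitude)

dB = 20 log₁₀(0.0598) = -24.5 dB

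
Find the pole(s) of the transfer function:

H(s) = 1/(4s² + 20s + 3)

Discriminant = 20² - 4×4×3 = 400 - 48 = 352 > 0, so two distinct real poles. Using quadratic formula: s = (-20 ± √352)/(2×4) = (-20 ± √352)/8, with √352 ≈ 18.7617. s₁ ≈ -0.1548, s₂ ≈ -4.8452. Poles: s₁ = -0.1548, s₂ = -4.8452.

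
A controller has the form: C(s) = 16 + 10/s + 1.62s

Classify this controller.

This is a Proportional-Integral-Derivative (PID) controller.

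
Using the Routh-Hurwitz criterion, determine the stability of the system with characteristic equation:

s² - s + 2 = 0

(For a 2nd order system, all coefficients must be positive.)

Coefficients: 1, -1, 2. b=-1 not positive, so system is unstable.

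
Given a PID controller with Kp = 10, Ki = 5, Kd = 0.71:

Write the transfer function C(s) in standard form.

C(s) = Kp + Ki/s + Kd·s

Substituting values: C(s) = 10 + 5/s + 0.71s = (0.71s² + 10s + 5)/s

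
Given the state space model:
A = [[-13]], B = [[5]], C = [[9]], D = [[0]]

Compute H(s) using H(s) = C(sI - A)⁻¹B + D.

(sI - A)⁻¹ = 1/(s + 13). H(s) = 9 × 5/(s + 13) + 0 = 45/(s + 13).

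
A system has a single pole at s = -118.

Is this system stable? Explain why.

Pole at s = -118 is in the left half-plane. Stable.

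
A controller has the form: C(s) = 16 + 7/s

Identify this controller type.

This is a Proportional-Integral (PI) controller.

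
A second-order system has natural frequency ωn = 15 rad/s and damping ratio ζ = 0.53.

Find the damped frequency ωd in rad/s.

ωd = ωn√(1 - ζ²) = 15√(1 - 0.53²) = 12.72 rad/s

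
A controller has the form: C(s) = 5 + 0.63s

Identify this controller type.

This is a Proportional-Derivative (PD) controller.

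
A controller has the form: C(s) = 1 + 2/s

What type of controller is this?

This is a Proportional-Integral (PI) controller.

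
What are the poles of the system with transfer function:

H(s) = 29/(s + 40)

Pole is where denominator = 0: s + 40 = 0, so s = -40.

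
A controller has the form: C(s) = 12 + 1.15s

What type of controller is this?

This is a Proportional-Derivative (PD) controller.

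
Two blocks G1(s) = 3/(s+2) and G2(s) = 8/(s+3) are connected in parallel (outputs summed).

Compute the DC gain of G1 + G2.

Parallel: G_eq = G1 + G2. DC gain = G1(0) + G2(0) = 3/2 + 8/3 = 1.5 + 2.6667 = 4.1667.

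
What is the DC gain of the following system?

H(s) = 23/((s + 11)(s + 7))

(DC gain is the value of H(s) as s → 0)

DC gain = H(0) = 23/(11 × 7) = 23/77 = 0.2987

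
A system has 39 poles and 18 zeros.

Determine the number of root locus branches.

Root locus has n branches where n = number of poles = 39.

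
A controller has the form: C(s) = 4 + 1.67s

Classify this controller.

This is a Proportional-Derivative (PD) controller.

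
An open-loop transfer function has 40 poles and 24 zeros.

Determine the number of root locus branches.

Root locus has n branches where n = number of poles = 40.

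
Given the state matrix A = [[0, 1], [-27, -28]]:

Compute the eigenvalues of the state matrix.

det(A - λI) = λ² - (-28)λ + 27 = (λ - (-27))(λ - (-1)). Eigenvalues: -27, -1.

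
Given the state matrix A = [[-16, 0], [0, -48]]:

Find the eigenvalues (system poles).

For diagonal matrix, eigenvalues are diagonal entries: λ₁ = -16, λ₂ = -48.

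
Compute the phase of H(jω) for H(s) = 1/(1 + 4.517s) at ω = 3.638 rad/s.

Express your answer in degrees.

Phase = -arctan(ωτ) = -arctan(3.638 × 4.517) = -86.5°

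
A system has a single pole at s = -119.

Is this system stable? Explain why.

Pole at s = -119 is in the left half-plane. Stable.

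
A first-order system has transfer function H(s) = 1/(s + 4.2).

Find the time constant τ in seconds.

For H(s) = 1/(s + 1/τ), the pole is at -1/τ = -4.2, so τ = 1/4.2 = 0.2381 s.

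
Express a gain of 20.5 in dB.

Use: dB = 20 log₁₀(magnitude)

dB = 20 log₁₀(20.5) = 26.2 dB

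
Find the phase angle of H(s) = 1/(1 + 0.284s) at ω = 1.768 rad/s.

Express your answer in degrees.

Phase = -arctan(ωτ) = -arctan(1.768 × 0.284) = -26.7°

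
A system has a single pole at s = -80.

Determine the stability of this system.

Pole at s = -80 is in the left half-plane. Stable.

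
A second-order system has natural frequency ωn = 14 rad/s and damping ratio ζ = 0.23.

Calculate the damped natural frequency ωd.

ωd = ωn√(1 - ζ²) = 14√(1 - 0.23²) = 13.62 rad/s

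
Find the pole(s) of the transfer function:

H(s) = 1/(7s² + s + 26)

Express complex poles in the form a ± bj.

Discriminant = 1² - 4×7×26 = 1 - 728 = -727 < 0, so the poles are a complex conjugate pair s = (-1 ± j√727)/(2×7). Real part = -1/(2×7) = -1/14 ≈ -0.0714; imaginary part = ±√727/(2×7) ≈ 1.9259. Poles: s = -0.0714 ± 1.9259j.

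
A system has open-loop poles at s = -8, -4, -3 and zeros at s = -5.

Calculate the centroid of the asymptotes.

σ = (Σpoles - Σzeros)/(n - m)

σ = (Σpoles - Σzeros)/(n - m) = (-15 - (-5))/(3 - 1) = -10/2 = -5.0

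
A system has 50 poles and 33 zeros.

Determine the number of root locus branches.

Root locus has n branches where n = number of poles = 50.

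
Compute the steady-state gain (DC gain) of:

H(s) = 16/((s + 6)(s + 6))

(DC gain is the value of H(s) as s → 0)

DC gain = H(0) = 16/(6 × 6) = 16/36 = 0.4444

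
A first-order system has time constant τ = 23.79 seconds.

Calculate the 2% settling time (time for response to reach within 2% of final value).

For first-order system, 2% settling time ≈ 4τ = 4 × 23.79 = 95.16 s.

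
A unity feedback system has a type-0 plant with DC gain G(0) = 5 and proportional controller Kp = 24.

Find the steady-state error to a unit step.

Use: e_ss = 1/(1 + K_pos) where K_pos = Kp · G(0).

K_pos = Kp · G(0) = 24 × 5 = 120. e_ss = 1/(1 + 120) = 0.0083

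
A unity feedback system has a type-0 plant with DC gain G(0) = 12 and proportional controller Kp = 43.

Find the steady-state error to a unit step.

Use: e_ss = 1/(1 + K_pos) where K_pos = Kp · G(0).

K_pos = Kp · G(0) = 43 × 12 = 516. e_ss = 1/(1 + 516) = 0.0019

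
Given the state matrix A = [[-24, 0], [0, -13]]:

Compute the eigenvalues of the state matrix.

For diagonal matrix, eigenvalues are diagonal entries: λ₁ = -24, λ₂ = -13.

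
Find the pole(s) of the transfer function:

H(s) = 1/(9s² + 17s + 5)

Discriminant = 17² - 4×9×5 = 289 - 180 = 109 > 0, so two distinct real poles. Using quadratic formula: s = (-17 ± √109)/(2×9) = (-17 ± √109)/18, with √109 ≈ 10.4403. s₁ ≈ -0.3644, s₂ ≈ -1.5245. Poles: s₁ = -0.3644, s₂ = -1.5245.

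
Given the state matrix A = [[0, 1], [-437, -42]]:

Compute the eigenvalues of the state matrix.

det(A - λI) = λ² - (-42)λ + 437 = (λ - (-19))(λ - (-23)). Eigenvalues: -19, -23.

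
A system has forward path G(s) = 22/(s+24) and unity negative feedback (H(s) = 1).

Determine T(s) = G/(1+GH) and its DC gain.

T(s) = G/(1+GH) = [22/(s+24)] / [1 + 22/(s+24)] = 22/(s+24+22) = 22/(s+46). DC gain = 22/46 = 0.4783.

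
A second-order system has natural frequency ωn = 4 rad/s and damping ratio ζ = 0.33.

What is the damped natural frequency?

ωd = ωn√(1 - ζ²) = 4√(1 - 0.33²) = 3.78 rad/s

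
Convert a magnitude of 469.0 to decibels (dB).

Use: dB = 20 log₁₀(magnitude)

dB = 20 log₁₀(469.0) = 53.4 dB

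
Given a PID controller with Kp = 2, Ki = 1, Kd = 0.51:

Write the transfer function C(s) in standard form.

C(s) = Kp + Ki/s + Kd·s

Substituting values: C(s) = 2 + 1/s + 0.51s = (0.51s² + 2s + 1)/s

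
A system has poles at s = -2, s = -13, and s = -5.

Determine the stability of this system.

All poles are in the left half-plane. System is stable.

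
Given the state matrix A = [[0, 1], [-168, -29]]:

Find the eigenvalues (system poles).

det(A - λI) = λ² - (-29)λ + 168 = (λ - (-21))(λ - (-8)). Eigenvalues: -21, -8.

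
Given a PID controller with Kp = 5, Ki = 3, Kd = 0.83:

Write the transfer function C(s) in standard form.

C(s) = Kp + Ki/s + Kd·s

Substituting values: C(s) = 5 + 3/s + 0.83s = (0.83s² + 5s + 3)/s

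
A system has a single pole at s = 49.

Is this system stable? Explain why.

Pole at s = 49 is in the right half-plane. Unstable.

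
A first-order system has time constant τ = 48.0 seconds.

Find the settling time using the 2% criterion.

For first-order system, 2% settling time ≈ 4τ = 4 × 48.0 = 192.0 s.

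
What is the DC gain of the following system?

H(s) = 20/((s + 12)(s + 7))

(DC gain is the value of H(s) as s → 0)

DC gain = H(0) = 20/(12 × 7) = 20/84 = 0.2381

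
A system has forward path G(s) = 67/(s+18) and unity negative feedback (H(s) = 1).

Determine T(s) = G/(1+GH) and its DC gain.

T(s) = G/(1+GH) = [67/(s+18)] / [1 + 67/(s+18)] = 67/(s+18+67) = 67/(s+85). DC gain = 67/85 = 0.7882.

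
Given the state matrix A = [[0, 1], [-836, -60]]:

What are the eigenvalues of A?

det(A - λI) = λ² - (-60)λ + 836 = (λ - (-38))(λ - (-22)). Eigenvalues: -38, -22.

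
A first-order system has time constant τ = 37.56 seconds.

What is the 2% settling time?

For first-order system, 2% settling time ≈ 4τ = 4 × 37.56 = 150.24 s.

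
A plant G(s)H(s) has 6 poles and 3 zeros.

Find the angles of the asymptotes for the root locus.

n - m = 6 - 3 = 3. Angles: θk = (2k + 1)·180°/3 = 60°, 180°, 300°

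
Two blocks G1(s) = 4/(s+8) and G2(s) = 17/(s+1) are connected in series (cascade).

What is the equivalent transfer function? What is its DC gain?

Series: multiply transfer functions. G_eq = 4/(s+8) × 17/(s+1) = 68/((s+8)(s+1)). DC gain = 68/(8×1) = 8.5.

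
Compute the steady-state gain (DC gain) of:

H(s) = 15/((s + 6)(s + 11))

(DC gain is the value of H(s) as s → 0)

DC gain = H(0) = 15/(6 × 11) = 15/66 = 0.2273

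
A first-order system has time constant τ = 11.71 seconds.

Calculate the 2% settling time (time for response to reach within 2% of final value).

For first-order system, 2% settling time ≈ 4τ = 4 × 11.71 = 46.84 s.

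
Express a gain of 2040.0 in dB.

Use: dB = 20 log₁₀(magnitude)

dB = 20 log₁₀(2040.0) = 66.2 dB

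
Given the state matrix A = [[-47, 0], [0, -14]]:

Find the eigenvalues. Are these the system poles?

For diagonal matrix, eigenvalues are diagonal entries: λ₁ = -47, λ₂ = -14. Eigenvalues of A = system poles.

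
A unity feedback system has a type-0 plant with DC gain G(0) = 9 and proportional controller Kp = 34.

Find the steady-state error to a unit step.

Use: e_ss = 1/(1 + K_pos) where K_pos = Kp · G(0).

K_pos = Kp · G(0) = 34 × 9 = 306. e_ss = 1/(1 + 306) = 0.0033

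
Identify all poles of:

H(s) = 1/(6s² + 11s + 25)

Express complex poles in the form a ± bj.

Discriminant = 11² - 4×6×25 = 121 - 600 = -479 < 0, so the poles are a complex conjugate pair s = (-11 ± j√479)/(2×6). Real part = -11/(2×6) = -11/12 ≈ -0.9167; imaginary part = ±√479/(2×6) ≈ 1.8238. Poles: s = -0.9167 ± 1.8238j.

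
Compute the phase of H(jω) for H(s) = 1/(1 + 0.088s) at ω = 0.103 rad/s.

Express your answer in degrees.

Phase = -arctan(ωτ) = -arctan(0.103 × 0.088) = -0.5°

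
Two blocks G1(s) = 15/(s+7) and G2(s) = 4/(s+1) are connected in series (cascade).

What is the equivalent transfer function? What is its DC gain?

Series: multiply transfer functions. G_eq = 15/(s+7) × 4/(s+1) = 60/((s+7)(s+1)). DC gain = 60/(7×1) = 8.5714.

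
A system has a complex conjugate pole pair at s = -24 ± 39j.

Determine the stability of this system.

Real part of poles is -24 (< 0, left half-plane). Stable.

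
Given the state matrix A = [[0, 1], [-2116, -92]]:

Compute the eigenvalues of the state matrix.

det(A - λI) = λ² - (-92)λ + 2116 = (λ - (-46))(λ - (-46)). Eigenvalues: -46, -46.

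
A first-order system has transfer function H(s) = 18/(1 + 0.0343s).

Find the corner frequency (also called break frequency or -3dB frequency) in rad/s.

Corner frequency = 1/τ = 1/0.0343 = 29.155 rad/s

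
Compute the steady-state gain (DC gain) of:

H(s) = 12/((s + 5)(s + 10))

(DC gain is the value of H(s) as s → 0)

DC gain = H(0) = 12/(5 × 10) = 12/50 = 0.24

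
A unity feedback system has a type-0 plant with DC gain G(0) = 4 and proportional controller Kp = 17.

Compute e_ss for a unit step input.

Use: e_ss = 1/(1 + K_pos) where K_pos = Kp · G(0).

K_pos = Kp · G(0) = 17 × 4 = 68. e_ss = 1/(1 + 68) = 0.0145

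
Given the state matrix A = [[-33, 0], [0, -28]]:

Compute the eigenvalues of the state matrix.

For diagonal matrix, eigenvalues are diagonal entries: λ₁ = -33, λ₂ = -28.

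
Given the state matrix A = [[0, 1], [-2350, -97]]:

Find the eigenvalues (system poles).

det(A - λI) = λ² - (-97)λ + 2350 = (λ - (-50))(λ - (-47)). Eigenvalues: -50, -47.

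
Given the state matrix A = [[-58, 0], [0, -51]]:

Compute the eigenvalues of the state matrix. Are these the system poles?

For diagonal matrix, eigenvalues are diagonal entries: λ₁ = -58, λ₂ = -51. Eigenvalues of A = system poles.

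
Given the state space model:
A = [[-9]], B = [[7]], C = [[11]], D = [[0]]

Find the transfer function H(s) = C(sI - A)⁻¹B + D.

(sI - A)⁻¹ = 1/(s + 9). H(s) = 11 × 7/(s + 9) + 0 = 77/(s + 9).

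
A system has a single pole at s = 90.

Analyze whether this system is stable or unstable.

Pole at s = 90 is in the right half-plane. Unstable.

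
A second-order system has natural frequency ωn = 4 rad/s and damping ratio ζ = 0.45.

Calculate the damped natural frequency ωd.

ωd = ωn√(1 - ζ²) = 4√(1 - 0.45²) = 3.57 rad/s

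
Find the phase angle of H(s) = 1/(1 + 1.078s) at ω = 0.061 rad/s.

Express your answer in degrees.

Phase = -arctan(ωτ) = -arctan(0.061 × 1.078) = -3.8°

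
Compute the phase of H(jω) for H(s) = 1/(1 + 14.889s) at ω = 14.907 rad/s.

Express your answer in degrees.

Phase = -arctan(ωτ) = -arctan(14.907 × 14.889) = -89.7°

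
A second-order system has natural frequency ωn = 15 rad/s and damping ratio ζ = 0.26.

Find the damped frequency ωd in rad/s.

ωd = ωn√(1 - ζ²) = 15√(1 - 0.26²) = 14.48 rad/s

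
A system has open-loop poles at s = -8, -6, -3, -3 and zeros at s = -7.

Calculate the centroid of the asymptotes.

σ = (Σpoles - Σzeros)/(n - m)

σ = (Σpoles - Σzeros)/(n - m) = (-20 - (-7))/(4 - 1) = -13/3 = -4.33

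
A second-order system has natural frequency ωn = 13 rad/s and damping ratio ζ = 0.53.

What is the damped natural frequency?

ωd = ωn√(1 - ζ²) = 13√(1 - 0.53²) = 11.02 rad/s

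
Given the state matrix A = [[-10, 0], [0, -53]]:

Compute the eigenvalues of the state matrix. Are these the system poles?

For diagonal matrix, eigenvalues are diagonal entries: λ₁ = -10, λ₂ = -53. Eigenvalues of A = system poles.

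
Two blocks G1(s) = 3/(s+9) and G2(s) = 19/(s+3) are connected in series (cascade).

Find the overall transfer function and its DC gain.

Series: multiply transfer functions. G_eq = 3/(s+9) × 19/(s+3) = 57/((s+9)(s+3)). DC gain = 57/(9×3) = 2.1111.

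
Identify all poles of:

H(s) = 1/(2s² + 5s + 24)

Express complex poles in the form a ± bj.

Discriminant = 5² - 4×2×24 = 25 - 192 = -167 < 0, so the poles are a complex conjugate pair s = (-5 ± j√167)/(2×2). Real part = -5/(2×2) = -5/4 = -1.25; imaginary part = ±√167/(2×2) ≈ 3.2307. Poles: s = -1.25 ± 3.2307j.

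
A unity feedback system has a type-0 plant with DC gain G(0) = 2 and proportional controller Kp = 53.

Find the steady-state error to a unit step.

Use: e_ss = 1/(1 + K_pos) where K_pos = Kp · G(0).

K_pos = Kp · G(0) = 53 × 2 = 106. e_ss = 1/(1 + 106) = 0.0093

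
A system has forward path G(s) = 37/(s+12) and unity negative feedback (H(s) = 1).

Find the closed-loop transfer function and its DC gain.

T(s) = G/(1+GH) = [37/(s+12)] / [1 + 37/(s+12)] = 37/(s+12+37) = 37/(s+49). DC gain = 37/49 = 0.7551.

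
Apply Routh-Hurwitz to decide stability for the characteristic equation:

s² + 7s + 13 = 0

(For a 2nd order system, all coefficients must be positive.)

Coefficients: 1, 7, 13. All positive, so system is stable.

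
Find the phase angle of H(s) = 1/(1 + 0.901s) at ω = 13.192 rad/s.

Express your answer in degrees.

Phase = -arctan(ωτ) = -arctan(13.192 × 0.901) = -85.2°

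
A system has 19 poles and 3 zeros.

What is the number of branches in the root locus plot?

Root locus has n branches where n = number of poles = 19.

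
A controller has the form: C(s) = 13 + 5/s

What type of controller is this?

This is a Proportional-Integral (PI) controller.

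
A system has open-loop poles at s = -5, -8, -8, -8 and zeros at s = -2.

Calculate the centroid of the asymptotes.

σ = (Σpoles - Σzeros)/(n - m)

σ = (Σpoles - Σzeros)/(n - m) = (-29 - (-2))/(4 - 1) = -27/3 = -9.0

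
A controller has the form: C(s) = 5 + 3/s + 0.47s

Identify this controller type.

This is a Proportional-Integral-Derivative (PID) controller.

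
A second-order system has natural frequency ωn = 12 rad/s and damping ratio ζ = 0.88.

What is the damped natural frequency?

ωd = ωn√(1 - ζ²) = 12√(1 - 0.88²) = 5.7 rad/s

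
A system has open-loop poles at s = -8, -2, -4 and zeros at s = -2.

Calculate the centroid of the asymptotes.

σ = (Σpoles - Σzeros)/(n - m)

σ = (Σpoles - Σzeros)/(n - m) = (-14 - (-2))/(3 - 1) = -12/2 = -6.0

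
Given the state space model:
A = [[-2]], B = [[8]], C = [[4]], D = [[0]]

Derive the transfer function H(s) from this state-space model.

(sI - A)⁻¹ = 1/(s + 2). H(s) = 4 × 8/(s + 2) + 0 = 32/(s + 2).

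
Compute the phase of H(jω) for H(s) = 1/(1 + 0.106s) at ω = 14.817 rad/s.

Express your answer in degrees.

Phase = -arctan(ωτ) = -arctan(14.817 × 0.106) = -57.5°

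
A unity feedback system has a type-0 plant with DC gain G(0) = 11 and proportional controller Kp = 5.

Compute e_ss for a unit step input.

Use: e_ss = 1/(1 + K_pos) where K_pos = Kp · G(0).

K_pos = Kp · G(0) = 5 × 11 = 55. e_ss = 1/(1 + 55) = 0.0179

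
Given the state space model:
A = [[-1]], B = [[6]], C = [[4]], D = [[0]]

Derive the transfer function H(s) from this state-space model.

(sI - A)⁻¹ = 1/(s + 1). H(s) = 4 × 6/(s + 1) + 0 = 24/(s + 1).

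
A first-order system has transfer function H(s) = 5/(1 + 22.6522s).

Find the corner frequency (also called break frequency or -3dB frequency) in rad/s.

Corner frequency = 1/τ = 1/22.6522 = 0.044 rad/s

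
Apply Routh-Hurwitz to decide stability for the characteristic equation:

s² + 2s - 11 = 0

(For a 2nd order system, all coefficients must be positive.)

Coefficients: 1, 2, -11. c=-11 not positive, so system is unstable.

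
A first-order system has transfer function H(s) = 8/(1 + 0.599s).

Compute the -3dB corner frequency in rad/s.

Corner frequency = 1/τ = 1/0.599 = 1.669 rad/s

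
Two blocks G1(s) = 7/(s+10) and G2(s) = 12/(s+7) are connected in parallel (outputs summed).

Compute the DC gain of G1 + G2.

Parallel: G_eq = G1 + G2. DC gain = G1(0) + G2(0) = 7/10 + 12/7 = 0.7 + 1.7143 = 2.4143.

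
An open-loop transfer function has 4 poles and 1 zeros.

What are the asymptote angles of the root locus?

n - m = 4 - 1 = 3. Angles: θk = (2k + 1)·180°/3 = 60°, 180°, 300°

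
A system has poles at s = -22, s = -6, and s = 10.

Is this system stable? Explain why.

Pole(s) at s = 10 are not in the left half-plane. System is unstable.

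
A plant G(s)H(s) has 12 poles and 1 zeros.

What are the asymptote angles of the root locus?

n - m = 12 - 1 = 11. Angles: θk = (2k + 1)·180°/11 = 16.36°, 49.09°, 81.82°, 114.55°, 147.27°, 180°, 212.73°, 245.45°, 278.18°, 310.91°, 343.64°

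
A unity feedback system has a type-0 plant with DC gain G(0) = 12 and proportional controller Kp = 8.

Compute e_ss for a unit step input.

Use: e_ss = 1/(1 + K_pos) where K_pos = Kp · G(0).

K_pos = Kp · G(0) = 8 × 12 = 96. e_ss = 1/(1 + 96) = 0.0103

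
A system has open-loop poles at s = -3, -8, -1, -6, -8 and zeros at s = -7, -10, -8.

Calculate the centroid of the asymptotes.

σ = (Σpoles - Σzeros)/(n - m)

σ = (Σpoles - Σzeros)/(n - m) = (-26 - (-25))/(5 - 3) = -1/2 = -0.5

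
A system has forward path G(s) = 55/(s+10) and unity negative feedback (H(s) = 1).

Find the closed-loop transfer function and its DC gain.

T(s) = G/(1+GH) = [55/(s+10)] / [1 + 55/(s+10)] = 55/(s+10+55) = 55/(s+65). DC gain = 55/65 = 0.8462.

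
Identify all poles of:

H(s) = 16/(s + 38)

Pole is where denominator = 0: s + 38 = 0, so s = -38.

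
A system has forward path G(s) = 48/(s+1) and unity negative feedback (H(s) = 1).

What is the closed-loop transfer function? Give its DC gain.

T(s) = G/(1+GH) = [48/(s+1)] / [1 + 48/(s+1)] = 48/(s+1+48) = 48/(s+49). DC gain = 48/49 = 0.9796.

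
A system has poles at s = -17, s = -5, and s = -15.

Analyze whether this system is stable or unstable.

All poles are in the left half-plane. System is stable.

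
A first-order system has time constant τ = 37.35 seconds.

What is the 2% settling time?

For first-order system, 2% settling time ≈ 4τ = 4 × 37.35 = 149.4 s.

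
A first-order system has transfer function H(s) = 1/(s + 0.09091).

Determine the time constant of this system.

For H(s) = 1/(s + 1/τ), the pole is at -1/τ = -0.09091, so τ = 1/0.09091 = 11 s.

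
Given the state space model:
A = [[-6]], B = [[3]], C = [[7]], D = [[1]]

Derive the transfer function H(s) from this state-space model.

(sI - A)⁻¹ = 1/(s + 6). H(s) = 7×3/(s + 6) + 1 = (s + 27)/(s + 6).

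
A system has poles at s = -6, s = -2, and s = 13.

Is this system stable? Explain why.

Pole(s) at s = 13 are not in the left half-plane. System is unstable.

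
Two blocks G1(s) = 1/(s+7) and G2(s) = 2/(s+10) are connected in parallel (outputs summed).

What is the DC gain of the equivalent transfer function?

Parallel: G_eq = G1 + G2. DC gain = G1(0) + G2(0) = 1/7 + 2/10 = 0.1429 + 0.2 = 0.3429.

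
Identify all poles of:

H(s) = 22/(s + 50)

Pole is where denominator = 0: s + 50 = 0, so s = -50.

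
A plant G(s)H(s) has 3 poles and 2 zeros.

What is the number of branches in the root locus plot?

Root locus has n branches where n = number of poles = 3.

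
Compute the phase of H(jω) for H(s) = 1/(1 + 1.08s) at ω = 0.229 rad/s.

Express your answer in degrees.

Phase = -arctan(ωτ) = -arctan(0.229 × 1.08) = -13.9°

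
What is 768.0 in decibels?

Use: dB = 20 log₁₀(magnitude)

dB = 20 log₁₀(768.0) = 57.7 dB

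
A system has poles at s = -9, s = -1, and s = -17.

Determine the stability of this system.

All poles are in the left half-plane. System is stable.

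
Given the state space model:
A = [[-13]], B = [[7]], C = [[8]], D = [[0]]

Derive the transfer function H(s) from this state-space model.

(sI - A)⁻¹ = 1/(s + 13). H(s) = 8 × 7/(s + 13) + 0 = 56/(s + 13).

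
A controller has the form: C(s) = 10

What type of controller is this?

This is a Proportional (P) controller.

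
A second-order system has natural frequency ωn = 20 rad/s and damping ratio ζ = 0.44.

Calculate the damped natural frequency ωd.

ωd = ωn√(1 - ζ²) = 20√(1 - 0.44²) = 17.96 rad/s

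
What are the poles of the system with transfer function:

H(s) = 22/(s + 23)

Pole is where denominator = 0: s + 23 = 0, so s = -23.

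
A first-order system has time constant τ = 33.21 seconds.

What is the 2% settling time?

For first-order system, 2% settling time ≈ 4τ = 4 × 33.21 = 132.84 s.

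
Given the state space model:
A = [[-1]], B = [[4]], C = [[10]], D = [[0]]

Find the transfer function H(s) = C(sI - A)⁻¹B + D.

(sI - A)⁻¹ = 1/(s + 1). H(s) = 10 × 4/(s + 1) + 0 = 40/(s + 1).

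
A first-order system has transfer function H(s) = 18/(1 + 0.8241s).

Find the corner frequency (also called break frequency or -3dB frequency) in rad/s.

Corner frequency = 1/τ = 1/0.8241 = 1.213 rad/s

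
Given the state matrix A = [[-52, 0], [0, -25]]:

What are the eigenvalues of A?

For diagonal matrix, eigenvalues are diagonal entries: λ₁ = -52, λ₂ = -25.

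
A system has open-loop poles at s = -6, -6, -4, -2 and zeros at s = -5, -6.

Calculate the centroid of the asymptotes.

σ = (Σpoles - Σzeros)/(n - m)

σ = (Σpoles - Σzeros)/(n - m) = (-18 - (-11))/(4 - 2) = -7/2 = -3.5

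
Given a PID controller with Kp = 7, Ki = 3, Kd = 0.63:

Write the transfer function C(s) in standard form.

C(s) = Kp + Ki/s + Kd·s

Substituting values: C(s) = 7 + 3/s + 0.63s = (0.63s² + 7s + 3)/s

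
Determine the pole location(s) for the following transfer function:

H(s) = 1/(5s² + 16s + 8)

Discriminant = 16² - 4×5×8 = 256 - 160 = 96 > 0, so two distinct real poles. Using quadratic formula: s = (-16 ± √96)/(2×5) = (-16 ± √96)/10, with √96 ≈ 9.7980. s₁ ≈ -0.6202, s₂ ≈ -2.5798. Poles: s₁ = -0.6202, s₂ = -2.5798.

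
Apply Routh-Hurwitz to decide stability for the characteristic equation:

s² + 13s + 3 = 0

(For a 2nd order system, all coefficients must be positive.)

Coefficients: 1, 13, 3. All positive, so system is stable.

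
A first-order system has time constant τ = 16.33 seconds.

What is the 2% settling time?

For first-order system, 2% settling time ≈ 4τ = 4 × 16.33 = 65.32 s.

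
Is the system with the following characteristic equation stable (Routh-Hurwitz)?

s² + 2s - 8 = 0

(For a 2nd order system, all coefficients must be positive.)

Coefficients: 1, 2, -8. c=-8 not positive, so system is unstable.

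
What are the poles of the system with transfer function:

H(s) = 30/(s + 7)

Pole is where denominator = 0: s + 7 = 0, so s = -7.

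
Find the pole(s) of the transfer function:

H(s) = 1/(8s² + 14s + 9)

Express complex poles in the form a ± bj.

Discriminant = 14² - 4×8×9 = 196 - 288 = -92 < 0, so the poles are a complex conjugate pair s = (-14 ± j√92)/(2×8). Real part = -14/(2×8) = -14/16 = -0.875; imaginary part = ±√92/(2×8) ≈ 0.5995. Poles: s = -0.875 ± 0.5995j.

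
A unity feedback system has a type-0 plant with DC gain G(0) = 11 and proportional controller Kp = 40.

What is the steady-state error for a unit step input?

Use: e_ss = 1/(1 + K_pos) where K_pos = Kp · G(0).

K_pos = Kp · G(0) = 40 × 11 = 440. e_ss = 1/(1 + 440) = 0.0023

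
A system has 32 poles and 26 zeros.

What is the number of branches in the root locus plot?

Root locus has n branches where n = number of poles = 32.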